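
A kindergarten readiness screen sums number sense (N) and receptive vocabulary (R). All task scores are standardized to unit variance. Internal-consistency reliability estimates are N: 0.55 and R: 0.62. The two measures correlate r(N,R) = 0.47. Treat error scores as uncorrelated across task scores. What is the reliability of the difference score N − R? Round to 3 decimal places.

Var(N−R) = 1 + 1 − 2·0.47 = 2 − 0.94 = 1.06.
With uncorrelated errors the cross-covariances are all true-score covariance, so they carry over unchanged; only the diagonal terms shrink to ρᵢσᵢ².
True-score variance = [0.55 + 0.62] − 0.94 = 1.17 − 0.94 = 0.23.
Reliability = 0.23 / 1.06 = 0.217.

0.217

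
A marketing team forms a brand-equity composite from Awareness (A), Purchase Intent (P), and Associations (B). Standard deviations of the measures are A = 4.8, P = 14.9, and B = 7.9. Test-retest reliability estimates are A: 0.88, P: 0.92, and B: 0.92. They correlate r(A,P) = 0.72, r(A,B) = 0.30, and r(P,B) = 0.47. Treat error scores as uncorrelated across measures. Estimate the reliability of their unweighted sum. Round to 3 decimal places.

Var(A+P+B) = 4.8² + 14.9² + 7.9² + 2·[4.8·14.9·0.72 + 4.8·7.9·0.30 + 14.9·7.9·0.47] = 307.46 + 236.388 = 543.848.
Under uncorrelated errors the observed covariances equal the true-score covariances, so only the own-variance terms attenuate.
True-score variance = [4.8²·0.88 + 14.9²·0.92 + 7.9²·0.92] + 236.388 = 281.942 + 236.388 = 518.33.
Reliability = 518.33 / 543.848 = 0.953.

0.953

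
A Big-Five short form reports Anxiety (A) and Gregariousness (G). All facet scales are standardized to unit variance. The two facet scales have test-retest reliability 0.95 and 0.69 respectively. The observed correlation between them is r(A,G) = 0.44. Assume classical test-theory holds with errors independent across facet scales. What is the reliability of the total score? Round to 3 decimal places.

Var(A+G) = 2 + 2·[0.44] = 2 + 0.88 = 2.88.
Because errors are independent across components, Cov(Tᵢ,Tⱼ) = Cov(Xᵢ,Xⱼ); the off-diagonal part of the true-score variance is the same as above.
True-score variance = [0.95 + 0.69] + 0.88 = 1.64 + 0.88 = 2.52.
Reliability = 2.52 / 2.88 = 0.875.

0.875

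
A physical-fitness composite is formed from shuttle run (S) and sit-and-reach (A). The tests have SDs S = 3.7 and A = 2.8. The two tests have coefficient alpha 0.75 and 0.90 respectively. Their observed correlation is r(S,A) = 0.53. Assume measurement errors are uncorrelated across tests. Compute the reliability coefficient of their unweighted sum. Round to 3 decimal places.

0.871

Var(S+A) = 3.7² + 2.8² + 2·[3.7·2.8·0.53] = 21.53 + 10.9816 = 32.5116.
With uncorrelated errors the cross-covariances are all true-score covariance, so they carry over unchanged; only the diagonal terms shrink to ρᵢσᵢ².
True-score variance = [3.7²·0.75 + 2.8²·0.90] + 10.9816 = 17.3235 + 10.9816 = 28.3051.
Reliability = 28.3051 / 32.5116 = 0.871.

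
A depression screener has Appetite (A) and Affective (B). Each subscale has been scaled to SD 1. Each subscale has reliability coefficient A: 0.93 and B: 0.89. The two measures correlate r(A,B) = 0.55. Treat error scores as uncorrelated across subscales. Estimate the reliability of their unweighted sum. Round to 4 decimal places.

0.9419

Var(A+B) = 2 + 2·[0.55] = 2 + 1.1 = 3.1.
Because errors are independent across components, Cov(Tᵢ,Tⱼ) = Cov(Xᵢ,Xⱼ); the off-diagonal part of the true-score variance is the same as above.
True-score variance = [0.93 + 0.89] + 1.1 = 1.82 + 1.1 = 2.92.
Reliability = 2.92 / 3.1 = 0.9419.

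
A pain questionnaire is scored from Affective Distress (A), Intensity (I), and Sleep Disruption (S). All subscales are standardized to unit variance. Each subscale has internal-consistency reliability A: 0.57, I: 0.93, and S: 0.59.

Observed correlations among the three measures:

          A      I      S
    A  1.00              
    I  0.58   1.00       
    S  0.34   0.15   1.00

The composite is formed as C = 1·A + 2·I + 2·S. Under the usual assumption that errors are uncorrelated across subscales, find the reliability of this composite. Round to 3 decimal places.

Var(C) = 1 + 2² + 2² + 2·[2·0.58 + 2·0.34 + 4·0.15] = 9 + 4.88 = 13.88.
Because errors are independent across components, Cov(Tᵢ,Tⱼ) = Cov(Xᵢ,Xⱼ); the off-diagonal part of the true-score variance is the same as above.
True-score variance = [0.57 + 2²·0.93 + 2²·0.59] + 4.88 = 6.65 + 4.88 = 11.53.
Reliability = 11.53 / 13.88 = 0.831.

0.831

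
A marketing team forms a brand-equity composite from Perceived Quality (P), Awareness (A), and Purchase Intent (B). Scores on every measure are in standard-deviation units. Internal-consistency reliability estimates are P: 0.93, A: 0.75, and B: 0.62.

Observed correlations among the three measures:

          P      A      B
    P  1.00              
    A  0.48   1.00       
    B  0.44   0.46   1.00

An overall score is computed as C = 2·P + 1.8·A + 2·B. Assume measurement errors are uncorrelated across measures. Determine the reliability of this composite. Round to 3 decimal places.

0.879

Var(C) = 2² + 1.8² + 2² + 2·[3.6·0.48 + 4·0.44 + 3.6·0.46] = 11.24 + 10.288 = 21.528.
Under uncorrelated errors the observed covariances equal the true-score covariances, so only the own-variance terms attenuate.
True-score variance = [2²·0.93 + 1.8²·0.75 + 2²·0.62] + 10.288 = 8.63 + 10.288 = 18.918.
Reliability = 18.918 / 21.528 = 0.879.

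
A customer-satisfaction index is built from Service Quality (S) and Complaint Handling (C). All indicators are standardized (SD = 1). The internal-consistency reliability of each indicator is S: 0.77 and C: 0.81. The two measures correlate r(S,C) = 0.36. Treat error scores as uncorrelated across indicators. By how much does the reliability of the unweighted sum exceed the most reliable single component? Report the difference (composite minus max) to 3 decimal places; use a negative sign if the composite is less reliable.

0.036

Var(sum) = 2 + 0.72 = 2.72; true-score variance = 1.58 + 0.72 = 2.3; composite reliability = 0.8456.
Max component reliability = 0.8100.
Difference = 0.8456 − 0.8100 = 0.036.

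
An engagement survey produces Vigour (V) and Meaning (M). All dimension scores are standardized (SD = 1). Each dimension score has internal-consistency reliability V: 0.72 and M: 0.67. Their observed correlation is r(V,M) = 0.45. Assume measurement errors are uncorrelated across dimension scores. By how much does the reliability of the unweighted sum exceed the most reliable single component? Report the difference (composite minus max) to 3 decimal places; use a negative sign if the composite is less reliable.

Var(sum) = 2 + 0.9 = 2.9; true-score variance = 1.39 + 0.9 = 2.29; composite reliability = 0.7897.
Max component reliability = 0.7200.
Difference = 0.7897 − 0.7200 = 0.070.

0.070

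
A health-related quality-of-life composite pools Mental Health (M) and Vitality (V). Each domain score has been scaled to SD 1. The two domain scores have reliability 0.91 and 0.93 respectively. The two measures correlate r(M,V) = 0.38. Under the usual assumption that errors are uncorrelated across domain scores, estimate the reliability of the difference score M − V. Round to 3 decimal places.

0.871

Var(M−V) = 1 + 1 − 2·0.38 = 2 − 0.76 = 1.24.
Under uncorrelated errors the observed covariances equal the true-score covariances, so only the own-variance terms attenuate.
True-score variance = [0.91 + 0.93] − 0.76 = 1.84 − 0.76 = 1.08.
Reliability = 1.08 / 1.24 = 0.871.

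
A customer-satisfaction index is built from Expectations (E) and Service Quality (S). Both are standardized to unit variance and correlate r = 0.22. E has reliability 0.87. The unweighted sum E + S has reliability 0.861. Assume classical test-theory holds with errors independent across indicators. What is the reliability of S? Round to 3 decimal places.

0.791

Var(E+S) = 2 + 2·0.22 = 2.440.
True-score variance = ρ_E + ρ_S + 2·0.22, so 0.861 = (0.87 + ρ_S + 0.44) / 2.440.
ρ_S = 0.861·2.440 − 0.87 − 0.44 = 0.791.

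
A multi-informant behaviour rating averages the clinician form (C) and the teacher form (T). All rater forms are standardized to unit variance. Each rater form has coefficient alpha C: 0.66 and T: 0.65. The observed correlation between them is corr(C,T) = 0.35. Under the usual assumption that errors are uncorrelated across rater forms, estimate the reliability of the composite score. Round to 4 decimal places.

Var(C+T) = 2 + 2·[0.35] = 2 + 0.7 = 2.7.
Under uncorrelated errors the observed covariances equal the true-score covariances, so only the own-variance terms attenuate.
True-score variance = [0.66 + 0.65] + 0.7 = 1.31 + 0.7 = 2.01.
Reliability = 2.01 / 2.7 = 0.7444.

0.7444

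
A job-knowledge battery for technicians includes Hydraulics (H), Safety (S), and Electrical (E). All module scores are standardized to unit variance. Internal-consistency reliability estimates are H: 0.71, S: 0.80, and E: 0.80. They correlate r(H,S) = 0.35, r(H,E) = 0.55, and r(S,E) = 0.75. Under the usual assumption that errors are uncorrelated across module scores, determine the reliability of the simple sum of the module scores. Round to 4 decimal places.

Var(H+S+E) = 3 + 2·[0.35 + 0.55 + 0.75] = 3 + 3.3 = 6.3.
Under uncorrelated errors the observed covariances equal the true-score covariances, so only the own-variance terms attenuate.
True-score variance = [0.71 + 0.80 + 0.80] + 3.3 = 2.31 + 3.3 = 5.61.
Reliability = 5.61 / 6.3 = 0.8905.

0.8905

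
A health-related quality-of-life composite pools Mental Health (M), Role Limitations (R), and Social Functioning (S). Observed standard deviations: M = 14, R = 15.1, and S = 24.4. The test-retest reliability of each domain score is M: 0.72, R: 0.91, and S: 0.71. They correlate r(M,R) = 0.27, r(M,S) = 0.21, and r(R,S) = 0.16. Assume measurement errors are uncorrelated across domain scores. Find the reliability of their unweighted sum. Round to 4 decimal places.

0.8222

Var(M+R+S) = 14² + 15.1² + 24.4² + 2·[14·15.1·0.27 + 14·24.4·0.21 + 15.1·24.4·0.16] = 1019.37 + 375.529 = 1394.9.
Under uncorrelated errors the observed covariances equal the true-score covariances, so only the own-variance terms attenuate.
True-score variance = [14²·0.72 + 15.1²·0.91 + 24.4²·0.71] + 375.529 = 771.315 + 375.529 = 1146.84.
Reliability = 1146.84 / 1394.9 = 0.8222.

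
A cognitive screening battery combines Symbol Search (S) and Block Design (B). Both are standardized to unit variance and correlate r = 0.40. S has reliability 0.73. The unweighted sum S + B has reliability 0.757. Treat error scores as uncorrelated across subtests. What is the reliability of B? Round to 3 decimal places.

0.590

Var(S+B) = 2 + 2·0.40 = 2.800.
True-score variance = ρ_S + ρ_B + 2·0.40, so 0.757 = (0.73 + ρ_B + 0.80) / 2.800.
ρ_B = 0.757·2.800 − 0.73 − 0.80 = 0.590.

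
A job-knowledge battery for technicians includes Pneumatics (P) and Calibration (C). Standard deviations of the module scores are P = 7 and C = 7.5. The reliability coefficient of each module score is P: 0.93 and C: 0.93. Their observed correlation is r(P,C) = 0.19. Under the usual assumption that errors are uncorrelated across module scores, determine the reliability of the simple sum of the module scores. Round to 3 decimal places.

Var(P+C) = 7² + 7.5² + 2·[7·7.5·0.19] = 105.25 + 19.95 = 125.2.
Because errors are independent across components, Cov(Tᵢ,Tⱼ) = Cov(Xᵢ,Xⱼ); the off-diagonal part of the true-score variance is the same as above.
True-score variance = [7²·0.93 + 7.5²·0.93] + 19.95 = 97.8825 + 19.95 = 117.832.
Reliability = 117.832 / 125.2 = 0.941.

0.941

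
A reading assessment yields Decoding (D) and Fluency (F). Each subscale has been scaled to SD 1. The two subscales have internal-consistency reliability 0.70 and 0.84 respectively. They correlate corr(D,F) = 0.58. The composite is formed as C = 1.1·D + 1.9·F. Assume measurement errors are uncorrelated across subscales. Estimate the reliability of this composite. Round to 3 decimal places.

Var(C) = 1.1² + 1.9² + 2·[2.09·0.58] = 4.82 + 2.4244 = 7.2444.
Under uncorrelated errors the observed covariances equal the true-score covariances, so only the own-variance terms attenuate.
True-score variance = [1.1²·0.70 + 1.9²·0.84] + 2.4244 = 3.8794 + 2.4244 = 6.3038.
Reliability = 6.3038 / 7.2444 = 0.870.

0.870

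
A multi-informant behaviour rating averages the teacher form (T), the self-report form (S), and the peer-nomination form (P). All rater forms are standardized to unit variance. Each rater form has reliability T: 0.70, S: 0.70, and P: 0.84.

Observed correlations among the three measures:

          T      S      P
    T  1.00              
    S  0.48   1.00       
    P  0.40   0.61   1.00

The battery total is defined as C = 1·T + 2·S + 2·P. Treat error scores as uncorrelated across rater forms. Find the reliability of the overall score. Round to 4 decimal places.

Var(C) = 1 + 2² + 2² + 2·[2·0.48 + 2·0.40 + 4·0.61] = 9 + 8.4 = 17.4.
With uncorrelated errors the cross-covariances are all true-score covariance, so they carry over unchanged; only the diagonal terms shrink to ρᵢσᵢ².
True-score variance = [0.70 + 2²·0.70 + 2²·0.84] + 8.4 = 6.86 + 8.4 = 15.26.
Reliability = 15.26 / 17.4 = 0.8770.

0.8770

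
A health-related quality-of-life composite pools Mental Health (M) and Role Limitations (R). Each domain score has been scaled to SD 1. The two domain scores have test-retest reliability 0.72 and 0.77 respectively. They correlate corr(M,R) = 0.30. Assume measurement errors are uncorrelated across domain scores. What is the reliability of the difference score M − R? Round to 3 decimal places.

0.636

Var(M−R) = 1 + 1 − 2·0.30 = 2 − 0.6 = 1.4.
With uncorrelated errors the cross-covariances are all true-score covariance, so they carry over unchanged; only the diagonal terms shrink to ρᵢσᵢ².
True-score variance = [0.72 + 0.77] − 0.6 = 1.49 − 0.6 = 0.89.
Reliability = 0.89 / 1.4 = 0.636.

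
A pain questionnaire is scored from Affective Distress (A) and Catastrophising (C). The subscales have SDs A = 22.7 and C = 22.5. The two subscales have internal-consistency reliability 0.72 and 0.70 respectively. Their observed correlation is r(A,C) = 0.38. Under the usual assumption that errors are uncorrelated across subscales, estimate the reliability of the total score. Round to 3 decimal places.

Var(A+C) = 22.7² + 22.5² + 2·[22.7·22.5·0.38] = 1021.54 + 388.17 = 1409.71.
With uncorrelated errors the cross-covariances are all true-score covariance, so they carry over unchanged; only the diagonal terms shrink to ρᵢσᵢ².
True-score variance = [22.7²·0.72 + 22.5²·0.70] + 388.17 = 725.384 + 388.17 = 1113.55.
Reliability = 1113.55 / 1409.71 = 0.790.

0.790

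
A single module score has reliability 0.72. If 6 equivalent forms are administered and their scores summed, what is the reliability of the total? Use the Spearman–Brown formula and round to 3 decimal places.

0.939

ρ_k = kρ / (1 + (k−1)ρ) = 6·0.72 / (1 + 5·0.72) = 4.320 / 4.600 = 0.939.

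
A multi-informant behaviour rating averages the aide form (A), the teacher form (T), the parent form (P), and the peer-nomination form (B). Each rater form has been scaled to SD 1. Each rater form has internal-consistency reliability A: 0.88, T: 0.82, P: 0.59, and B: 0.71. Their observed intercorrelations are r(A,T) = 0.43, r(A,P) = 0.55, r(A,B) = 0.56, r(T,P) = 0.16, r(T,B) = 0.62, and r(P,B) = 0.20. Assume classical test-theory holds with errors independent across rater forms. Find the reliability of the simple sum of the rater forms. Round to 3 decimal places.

Var(A+T+P+B) = 4 + 2·[0.43 + 0.55 + 0.56 + 0.16 + 0.62 + 0.20] = 4 + 5.04 = 9.04.
With uncorrelated errors the cross-covariances are all true-score covariance, so they carry over unchanged; only the diagonal terms shrink to ρᵢσᵢ².
True-score variance = [0.88 + 0.82 + 0.59 + 0.71] + 5.04 = 3 + 5.04 = 8.04.
Reliability = 8.04 / 9.04 = 0.889.

0.889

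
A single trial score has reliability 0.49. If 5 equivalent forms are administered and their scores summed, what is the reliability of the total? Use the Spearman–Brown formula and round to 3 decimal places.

ρ_k = kρ / (1 + (k−1)ρ) = 5·0.49 / (1 + 4·0.49) = 2.450 / 2.960 = 0.828.

0.828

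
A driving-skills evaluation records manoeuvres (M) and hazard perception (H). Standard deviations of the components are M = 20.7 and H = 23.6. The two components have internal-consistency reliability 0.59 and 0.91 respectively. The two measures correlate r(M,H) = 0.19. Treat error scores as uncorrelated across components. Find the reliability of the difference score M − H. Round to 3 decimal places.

Var(M−H) = 20.7² + 23.6² − 2·20.7·23.6·0.19 = 985.45 − 185.638 = 799.812.
Because errors are independent across components, Cov(Tᵢ,Tⱼ) = Cov(Xᵢ,Xⱼ); the off-diagonal part of the true-score variance is the same as above.
True-score variance = [20.7²·0.59 + 23.6²·0.91] − 185.638 = 759.643 − 185.638 = 574.005.
Reliability = 574.005 / 799.812 = 0.718.

0.718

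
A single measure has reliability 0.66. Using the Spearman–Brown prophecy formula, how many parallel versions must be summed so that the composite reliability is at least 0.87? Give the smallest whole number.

4

k ≥ ρ*(1−ρ₁)/(ρ₁(1−ρ*)) = 0.87·0.34 / (0.66·0.13) = 3.448.
Smallest integer k = 4.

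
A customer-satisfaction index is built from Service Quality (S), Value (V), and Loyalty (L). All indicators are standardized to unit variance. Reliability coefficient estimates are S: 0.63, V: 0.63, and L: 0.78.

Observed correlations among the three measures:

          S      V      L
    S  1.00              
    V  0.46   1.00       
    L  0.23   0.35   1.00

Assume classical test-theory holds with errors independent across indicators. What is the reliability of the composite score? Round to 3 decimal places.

Var(S+V+L) = 3 + 2·[0.46 + 0.23 + 0.35] = 3 + 2.08 = 5.08.
Because errors are independent across components, Cov(Tᵢ,Tⱼ) = Cov(Xᵢ,Xⱼ); the off-diagonal part of the true-score variance is the same as above.
True-score variance = [0.63 + 0.63 + 0.78] + 2.08 = 2.04 + 2.08 = 4.12.
Reliability = 4.12 / 5.08 = 0.811.

0.811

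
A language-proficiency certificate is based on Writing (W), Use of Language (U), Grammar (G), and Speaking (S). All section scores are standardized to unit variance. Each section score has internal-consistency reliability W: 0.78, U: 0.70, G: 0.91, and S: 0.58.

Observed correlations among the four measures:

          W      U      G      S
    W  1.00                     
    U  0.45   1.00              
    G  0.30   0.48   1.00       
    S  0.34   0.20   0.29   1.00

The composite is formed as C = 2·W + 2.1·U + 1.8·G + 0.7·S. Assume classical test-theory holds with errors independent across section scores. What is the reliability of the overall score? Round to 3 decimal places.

Var(C) = 2² + 2.1² + 1.8² + 0.7² + 2·[4.2·0.45 + 3.6·0.30 + 1.4·0.34 + 3.78·0.48 + 1.47·0.20 + 1.26·0.29] = 12.14 + 11.8396 = 23.9796.
With uncorrelated errors the cross-covariances are all true-score covariance, so they carry over unchanged; only the diagonal terms shrink to ρᵢσᵢ².
True-score variance = [2²·0.78 + 2.1²·0.70 + 1.8²·0.91 + 0.7²·0.58] + 11.8396 = 9.4396 + 11.8396 = 21.2792.
Reliability = 21.2792 / 23.9796 = 0.887.

0.887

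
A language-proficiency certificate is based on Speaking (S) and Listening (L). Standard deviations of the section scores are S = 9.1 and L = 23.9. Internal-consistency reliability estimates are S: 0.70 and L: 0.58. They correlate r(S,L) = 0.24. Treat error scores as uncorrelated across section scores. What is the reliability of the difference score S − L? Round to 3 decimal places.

Var(S−L) = 9.1² + 23.9² − 2·9.1·23.9·0.24 = 654.02 − 104.395 = 549.625.
With uncorrelated errors the cross-covariances are all true-score covariance, so they carry over unchanged; only the diagonal terms shrink to ρᵢσᵢ².
True-score variance = [9.1²·0.70 + 23.9²·0.58] − 104.395 = 389.269 − 104.395 = 284.874.
Reliability = 284.874 / 549.625 = 0.518.

0.518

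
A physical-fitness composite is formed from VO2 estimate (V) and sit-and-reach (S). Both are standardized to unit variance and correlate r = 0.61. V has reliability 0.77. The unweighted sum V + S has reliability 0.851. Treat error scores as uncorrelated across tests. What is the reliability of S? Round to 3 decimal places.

0.750

Var(V+S) = 2 + 2·0.61 = 3.220.
True-score variance = ρ_V + ρ_S + 2·0.61, so 0.851 = (0.77 + ρ_S + 1.22) / 3.220.
ρ_S = 0.851·3.220 − 0.77 − 1.22 = 0.750.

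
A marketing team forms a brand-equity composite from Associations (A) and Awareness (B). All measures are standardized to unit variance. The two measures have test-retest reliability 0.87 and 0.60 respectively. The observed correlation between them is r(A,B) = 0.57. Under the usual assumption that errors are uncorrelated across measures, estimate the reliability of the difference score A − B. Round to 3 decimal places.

Var(A−B) = 1 + 1 − 2·0.57 = 2 − 1.14 = 0.86.
With uncorrelated errors the cross-covariances are all true-score covariance, so they carry over unchanged; only the diagonal terms shrink to ρᵢσᵢ².
True-score variance = [0.87 + 0.60] − 1.14 = 1.47 − 1.14 = 0.33.
Reliability = 0.33 / 0.86 = 0.384.

0.384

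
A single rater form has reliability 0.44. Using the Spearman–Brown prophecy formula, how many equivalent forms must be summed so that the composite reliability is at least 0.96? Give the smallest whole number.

k ≥ ρ*(1−ρ₁)/(ρ₁(1−ρ*)) = 0.96·0.56 / (0.44·0.04) = 30.545.
Smallest integer k = 31.

31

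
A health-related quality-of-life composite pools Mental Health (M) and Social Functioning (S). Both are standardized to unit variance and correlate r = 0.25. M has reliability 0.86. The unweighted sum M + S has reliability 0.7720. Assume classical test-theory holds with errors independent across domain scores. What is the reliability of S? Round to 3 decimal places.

0.570

Var(M+S) = 2 + 2·0.25 = 2.500.
True-score variance = ρ_M + ρ_S + 2·0.25, so 0.7720 = (0.86 + ρ_S + 0.50) / 2.500.
ρ_S = 0.7720·2.500 − 0.86 − 0.50 = 0.570.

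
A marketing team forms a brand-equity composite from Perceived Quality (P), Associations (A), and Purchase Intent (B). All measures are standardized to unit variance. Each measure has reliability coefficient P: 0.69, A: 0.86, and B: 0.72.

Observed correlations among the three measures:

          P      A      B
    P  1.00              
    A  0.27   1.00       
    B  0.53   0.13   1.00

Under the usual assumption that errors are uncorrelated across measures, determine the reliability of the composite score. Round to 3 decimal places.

0.850

Var(P+A+B) = 3 + 2·[0.27 + 0.53 + 0.13] = 3 + 1.86 = 4.86.
Because errors are independent across components, Cov(Tᵢ,Tⱼ) = Cov(Xᵢ,Xⱼ); the off-diagonal part of the true-score variance is the same as above.
True-score variance = [0.69 + 0.86 + 0.72] + 1.86 = 2.27 + 1.86 = 4.13.
Reliability = 4.13 / 4.86 = 0.850.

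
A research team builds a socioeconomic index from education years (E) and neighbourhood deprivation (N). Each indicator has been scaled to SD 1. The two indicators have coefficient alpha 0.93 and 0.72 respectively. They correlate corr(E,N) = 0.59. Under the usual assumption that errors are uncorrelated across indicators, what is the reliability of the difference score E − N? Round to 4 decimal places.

Var(E−N) = 1 + 1 − 2·0.59 = 2 − 1.18 = 0.82.
With uncorrelated errors the cross-covariances are all true-score covariance, so they carry over unchanged; only the diagonal terms shrink to ρᵢσᵢ².
True-score variance = [0.93 + 0.72] − 1.18 = 1.65 − 1.18 = 0.47.
Reliability = 0.47 / 0.82 = 0.5732.

0.5732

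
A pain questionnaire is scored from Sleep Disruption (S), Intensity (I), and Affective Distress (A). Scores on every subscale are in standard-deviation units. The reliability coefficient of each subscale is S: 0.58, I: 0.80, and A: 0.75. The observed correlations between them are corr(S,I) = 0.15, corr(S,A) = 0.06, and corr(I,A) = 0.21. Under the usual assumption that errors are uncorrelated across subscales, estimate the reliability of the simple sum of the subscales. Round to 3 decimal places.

0.773

Var(S+I+A) = 3 + 2·[0.15 + 0.06 + 0.21] = 3 + 0.84 = 3.84.
Because errors are independent across components, Cov(Tᵢ,Tⱼ) = Cov(Xᵢ,Xⱼ); the off-diagonal part of the true-score variance is the same as above.
True-score variance = [0.58 + 0.80 + 0.75] + 0.84 = 2.13 + 0.84 = 2.97.
Reliability = 2.97 / 3.84 = 0.773.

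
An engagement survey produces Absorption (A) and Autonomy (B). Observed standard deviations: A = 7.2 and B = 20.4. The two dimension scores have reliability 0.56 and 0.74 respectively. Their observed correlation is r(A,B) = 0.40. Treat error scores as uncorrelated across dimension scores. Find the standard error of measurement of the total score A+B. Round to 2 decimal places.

Var(total) = 468 + 117.504 = 585.504.
True-score variance = 336.989 + 117.504 = 454.493, so reliability = 0.7762.
Error variance = 585.504 − 454.493 = 131.011; SEM = √131.011 = 11.45.

11.45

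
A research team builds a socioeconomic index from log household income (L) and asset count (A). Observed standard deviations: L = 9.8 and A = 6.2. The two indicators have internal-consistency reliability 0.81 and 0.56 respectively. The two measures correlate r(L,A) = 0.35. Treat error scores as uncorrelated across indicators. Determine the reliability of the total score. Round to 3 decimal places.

0.801

Var(L+A) = 9.8² + 6.2² + 2·[9.8·6.2·0.35] = 134.48 + 42.532 = 177.012.
Under uncorrelated errors the observed covariances equal the true-score covariances, so only the own-variance terms attenuate.
True-score variance = [9.8²·0.81 + 6.2²·0.56] + 42.532 = 99.3188 + 42.532 = 141.851.
Reliability = 141.851 / 177.012 = 0.801.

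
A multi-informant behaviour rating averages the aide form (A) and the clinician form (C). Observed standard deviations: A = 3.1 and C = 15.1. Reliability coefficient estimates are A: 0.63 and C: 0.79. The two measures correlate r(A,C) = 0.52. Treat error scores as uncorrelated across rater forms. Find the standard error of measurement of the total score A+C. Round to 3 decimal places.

7.172

Var(total) = 237.62 + 48.6824 = 286.302.
True-score variance = 186.182 + 48.6824 = 234.865, so reliability = 0.8203.
Error variance = 286.302 − 234.865 = 51.4378; SEM = √51.4378 = 7.172.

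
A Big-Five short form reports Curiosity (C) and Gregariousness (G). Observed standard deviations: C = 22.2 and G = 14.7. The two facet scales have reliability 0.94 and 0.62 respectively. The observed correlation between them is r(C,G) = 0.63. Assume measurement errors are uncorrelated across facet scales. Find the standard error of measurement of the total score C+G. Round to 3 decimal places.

10.568

Var(total) = 708.93 + 411.188 = 1120.12.
True-score variance = 597.245 + 411.188 = 1008.43, so reliability = 0.9003.
Error variance = 1120.12 − 1008.43 = 111.685; SEM = √111.685 = 10.568.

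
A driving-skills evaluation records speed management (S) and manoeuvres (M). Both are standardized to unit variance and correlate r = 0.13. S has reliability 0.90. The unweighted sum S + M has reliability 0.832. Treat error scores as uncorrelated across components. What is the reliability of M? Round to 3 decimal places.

Var(S+M) = 2 + 2·0.13 = 2.260.
True-score variance = ρ_S + ρ_M + 2·0.13, so 0.832 = (0.90 + ρ_M + 0.26) / 2.260.
ρ_M = 0.832·2.260 − 0.90 − 0.26 = 0.720.

0.720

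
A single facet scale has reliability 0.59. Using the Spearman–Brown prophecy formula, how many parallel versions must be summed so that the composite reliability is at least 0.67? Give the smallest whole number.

k ≥ ρ*(1−ρ₁)/(ρ₁(1−ρ*)) = 0.67·0.41 / (0.59·0.33) = 1.411.
Smallest integer k = 2.

2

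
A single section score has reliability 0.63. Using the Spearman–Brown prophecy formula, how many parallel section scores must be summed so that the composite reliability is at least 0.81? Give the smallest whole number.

3

k ≥ ρ*(1−ρ₁)/(ρ₁(1−ρ*)) = 0.81·0.37 / (0.63·0.19) = 2.504.
Smallest integer k = 3.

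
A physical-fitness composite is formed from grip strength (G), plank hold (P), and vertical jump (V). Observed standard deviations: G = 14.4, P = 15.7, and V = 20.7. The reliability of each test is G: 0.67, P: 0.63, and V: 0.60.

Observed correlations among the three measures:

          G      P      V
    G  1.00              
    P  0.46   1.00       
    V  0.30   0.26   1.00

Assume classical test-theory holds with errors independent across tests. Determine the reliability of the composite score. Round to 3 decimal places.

Var(G+P+V) = 14.4² + 15.7² + 20.7² + 2·[14.4·15.7·0.46 + 14.4·20.7·0.30 + 15.7·20.7·0.26] = 882.34 + 555.836 = 1438.18.
Under uncorrelated errors the observed covariances equal the true-score covariances, so only the own-variance terms attenuate.
True-score variance = [14.4²·0.67 + 15.7²·0.63 + 20.7²·0.60] + 555.836 = 551.314 + 555.836 = 1107.15.
Reliability = 1107.15 / 1438.18 = 0.770.

0.770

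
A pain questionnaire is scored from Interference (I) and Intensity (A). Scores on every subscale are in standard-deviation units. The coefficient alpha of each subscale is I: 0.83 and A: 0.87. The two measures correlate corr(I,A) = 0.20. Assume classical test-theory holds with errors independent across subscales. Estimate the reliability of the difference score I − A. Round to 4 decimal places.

Var(I−A) = 1 + 1 − 2·0.20 = 2 − 0.4 = 1.6.
Because errors are independent across components, Cov(Tᵢ,Tⱼ) = Cov(Xᵢ,Xⱼ); the off-diagonal part of the true-score variance is the same as above.
True-score variance = [0.83 + 0.87] − 0.4 = 1.7 − 0.4 = 1.3.
Reliability = 1.3 / 1.6 = 0.8125.

0.8125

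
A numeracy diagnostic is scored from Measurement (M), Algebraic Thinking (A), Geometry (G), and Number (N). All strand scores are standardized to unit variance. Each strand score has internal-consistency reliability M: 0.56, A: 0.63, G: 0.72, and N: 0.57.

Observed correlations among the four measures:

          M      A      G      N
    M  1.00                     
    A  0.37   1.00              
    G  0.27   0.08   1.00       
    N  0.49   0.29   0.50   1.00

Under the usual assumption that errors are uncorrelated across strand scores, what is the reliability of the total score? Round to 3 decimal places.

Var(M+A+G+N) = 4 + 2·[0.37 + 0.27 + 0.49 + 0.08 + 0.29 + 0.50] = 4 + 4 = 8.
Because errors are independent across components, Cov(Tᵢ,Tⱼ) = Cov(Xᵢ,Xⱼ); the off-diagonal part of the true-score variance is the same as above.
True-score variance = [0.56 + 0.63 + 0.72 + 0.57] + 4 = 2.48 + 4 = 6.48.
Reliability = 6.48 / 8 = 0.810.

0.810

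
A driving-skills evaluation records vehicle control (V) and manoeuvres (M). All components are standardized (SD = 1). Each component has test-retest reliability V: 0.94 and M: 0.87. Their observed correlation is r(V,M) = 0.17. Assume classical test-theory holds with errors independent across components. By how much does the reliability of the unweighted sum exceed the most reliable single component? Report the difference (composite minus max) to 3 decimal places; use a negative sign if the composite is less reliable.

-0.021

Var(sum) = 2 + 0.34 = 2.34; true-score variance = 1.81 + 0.34 = 2.15; composite reliability = 0.9188.
Max component reliability = 0.9400.
Difference = 0.9188 − 0.9400 = -0.021.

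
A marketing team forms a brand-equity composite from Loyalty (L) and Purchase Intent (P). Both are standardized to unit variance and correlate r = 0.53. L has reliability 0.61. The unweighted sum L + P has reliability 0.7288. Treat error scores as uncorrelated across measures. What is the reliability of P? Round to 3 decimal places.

Var(L+P) = 2 + 2·0.53 = 3.060.
True-score variance = ρ_L + ρ_P + 2·0.53, so 0.7288 = (0.61 + ρ_P + 1.06) / 3.060.
ρ_P = 0.7288·3.060 − 0.61 − 1.06 = 0.560.

0.560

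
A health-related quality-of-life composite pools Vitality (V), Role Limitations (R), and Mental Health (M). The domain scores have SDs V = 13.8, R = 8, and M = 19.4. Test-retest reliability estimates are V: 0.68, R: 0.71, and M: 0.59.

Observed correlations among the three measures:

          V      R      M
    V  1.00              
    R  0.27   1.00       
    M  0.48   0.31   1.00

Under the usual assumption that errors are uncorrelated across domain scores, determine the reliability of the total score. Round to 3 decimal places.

0.776

Var(V+R+M) = 13.8² + 8² + 19.4² + 2·[13.8·8·0.27 + 13.8·19.4·0.48 + 8·19.4·0.31] = 630.8 + 412.851 = 1043.65.
Because errors are independent across components, Cov(Tᵢ,Tⱼ) = Cov(Xᵢ,Xⱼ); the off-diagonal part of the true-score variance is the same as above.
True-score variance = [13.8²·0.68 + 8²·0.71 + 19.4²·0.59] + 412.851 = 396.992 + 412.851 = 809.843.
Reliability = 809.843 / 1043.65 = 0.776.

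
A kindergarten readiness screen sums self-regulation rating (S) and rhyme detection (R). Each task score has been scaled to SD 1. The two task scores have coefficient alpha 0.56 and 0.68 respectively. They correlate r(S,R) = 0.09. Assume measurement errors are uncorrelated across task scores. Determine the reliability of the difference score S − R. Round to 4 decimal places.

0.5824

Var(S−R) = 1 + 1 − 2·0.09 = 2 − 0.18 = 1.82.
With uncorrelated errors the cross-covariances are all true-score covariance, so they carry over unchanged; only the diagonal terms shrink to ρᵢσᵢ².
True-score variance = [0.56 + 0.68] − 0.18 = 1.24 − 0.18 = 1.06.
Reliability = 1.06 / 1.82 = 0.5824.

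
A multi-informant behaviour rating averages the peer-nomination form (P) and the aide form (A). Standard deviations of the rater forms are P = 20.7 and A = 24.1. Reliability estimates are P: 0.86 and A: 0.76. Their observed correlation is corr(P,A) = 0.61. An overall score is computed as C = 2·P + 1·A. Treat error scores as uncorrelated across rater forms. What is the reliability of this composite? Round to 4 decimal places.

0.8920

Var(C) = 2²·20.7² + 24.1² + 2·[2·20.7·24.1·0.61] = 2294.77 + 1217.24 = 3512.01.
With uncorrelated errors the cross-covariances are all true-score covariance, so they carry over unchanged; only the diagonal terms shrink to ρᵢσᵢ².
True-score variance = [2²·20.7²·0.86 + 24.1²·0.76] + 1217.24 = 1915.42 + 1217.24 = 3132.66.
Reliability = 3132.66 / 3512.01 = 0.8920.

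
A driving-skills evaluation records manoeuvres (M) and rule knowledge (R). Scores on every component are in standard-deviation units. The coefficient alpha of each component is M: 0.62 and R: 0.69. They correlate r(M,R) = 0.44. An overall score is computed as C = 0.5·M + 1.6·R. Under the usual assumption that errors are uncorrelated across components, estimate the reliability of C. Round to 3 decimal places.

Var(C) = 0.5² + 1.6² + 2·[0.8·0.44] = 2.81 + 0.704 = 3.514.
With uncorrelated errors the cross-covariances are all true-score covariance, so they carry over unchanged; only the diagonal terms shrink to ρᵢσᵢ².
True-score variance = [0.5²·0.62 + 1.6²·0.69] + 0.704 = 1.9214 + 0.704 = 2.6254.
Reliability = 2.6254 / 3.514 = 0.747.

0.747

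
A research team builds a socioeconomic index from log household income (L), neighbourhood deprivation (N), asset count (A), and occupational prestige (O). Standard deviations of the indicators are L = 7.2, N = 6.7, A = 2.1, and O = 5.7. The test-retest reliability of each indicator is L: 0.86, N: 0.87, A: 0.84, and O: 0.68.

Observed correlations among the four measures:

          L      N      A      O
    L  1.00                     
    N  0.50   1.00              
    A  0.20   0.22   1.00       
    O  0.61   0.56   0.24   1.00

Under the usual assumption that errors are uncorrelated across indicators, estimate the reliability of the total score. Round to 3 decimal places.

0.917

Var(L+N+A+O) = 7.2² + 6.7² + 2.1² + 5.7² + 2·[7.2·6.7·0.50 + 7.2·2.1·0.20 + 7.2·5.7·0.61 + 6.7·2.1·0.22 + 6.7·5.7·0.56 + 2.1·5.7·0.24] = 133.63 + 159.066 = 292.696.
Because errors are independent across components, Cov(Tᵢ,Tⱼ) = Cov(Xᵢ,Xⱼ); the off-diagonal part of the true-score variance is the same as above.
True-score variance = [7.2²·0.86 + 6.7²·0.87 + 2.1²·0.84 + 5.7²·0.68] + 159.066 = 109.434 + 159.066 = 268.5.
Reliability = 268.5 / 292.696 = 0.917.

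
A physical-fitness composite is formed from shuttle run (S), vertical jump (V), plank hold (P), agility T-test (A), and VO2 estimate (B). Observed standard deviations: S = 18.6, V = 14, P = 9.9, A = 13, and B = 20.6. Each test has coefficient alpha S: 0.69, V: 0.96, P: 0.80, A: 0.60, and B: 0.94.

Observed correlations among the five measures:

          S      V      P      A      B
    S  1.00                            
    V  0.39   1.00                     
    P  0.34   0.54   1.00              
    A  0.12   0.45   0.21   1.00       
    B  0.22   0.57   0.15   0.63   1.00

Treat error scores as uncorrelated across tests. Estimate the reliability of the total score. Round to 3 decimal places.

Var(S+V+P+A+B) = 18.6² + 14² + 9.9² + 13² + 20.6² + 2·[18.6·14·0.39 + 18.6·9.9·0.34 + 18.6·13·0.12 + 18.6·20.6·0.22 + 14·9.9·0.54 + 14·13·0.45 + 14·20.6·0.57 + 9.9·13·0.21 + 9.9·20.6·0.15 + 13·20.6·0.63] = 1233.33 + 1649.88 = 2883.21.
With uncorrelated errors the cross-covariances are all true-score covariance, so they carry over unchanged; only the diagonal terms shrink to ρᵢσᵢ².
True-score variance = [18.6²·0.69 + 14²·0.96 + 9.9²·0.80 + 13²·0.60 + 20.6²·0.94] + 1649.88 = 1005.58 + 1649.88 = 2655.46.
Reliability = 2655.46 / 2883.21 = 0.921.

0.921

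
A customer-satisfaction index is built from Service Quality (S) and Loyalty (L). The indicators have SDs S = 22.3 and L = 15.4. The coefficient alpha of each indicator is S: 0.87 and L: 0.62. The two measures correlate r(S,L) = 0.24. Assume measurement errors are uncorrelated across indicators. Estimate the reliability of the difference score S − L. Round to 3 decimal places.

Var(S−L) = 22.3² + 15.4² − 2·22.3·15.4·0.24 = 734.45 − 164.842 = 569.608.
Because errors are independent across components, Cov(Tᵢ,Tⱼ) = Cov(Xᵢ,Xⱼ); the off-diagonal part of the true-score variance is the same as above.
True-score variance = [22.3²·0.87 + 15.4²·0.62] − 164.842 = 579.682 − 164.842 = 414.84.
Reliability = 414.84 / 569.608 = 0.728.

0.728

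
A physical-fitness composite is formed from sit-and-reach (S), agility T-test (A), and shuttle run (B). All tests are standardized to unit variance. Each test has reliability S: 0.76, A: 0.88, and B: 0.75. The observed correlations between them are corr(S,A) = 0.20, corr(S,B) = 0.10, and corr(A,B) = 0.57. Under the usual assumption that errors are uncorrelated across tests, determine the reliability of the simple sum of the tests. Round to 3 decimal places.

Var(S+A+B) = 3 + 2·[0.20 + 0.10 + 0.57] = 3 + 1.74 = 4.74.
With uncorrelated errors the cross-covariances are all true-score covariance, so they carry over unchanged; only the diagonal terms shrink to ρᵢσᵢ².
True-score variance = [0.76 + 0.88 + 0.75] + 1.74 = 2.39 + 1.74 = 4.13.
Reliability = 4.13 / 4.74 = 0.871.

0.871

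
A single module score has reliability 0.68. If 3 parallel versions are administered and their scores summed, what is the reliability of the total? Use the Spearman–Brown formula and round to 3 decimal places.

0.864

ρ_k = kρ / (1 + (k−1)ρ) = 3·0.68 / (1 + 2·0.68) = 2.040 / 2.360 = 0.864.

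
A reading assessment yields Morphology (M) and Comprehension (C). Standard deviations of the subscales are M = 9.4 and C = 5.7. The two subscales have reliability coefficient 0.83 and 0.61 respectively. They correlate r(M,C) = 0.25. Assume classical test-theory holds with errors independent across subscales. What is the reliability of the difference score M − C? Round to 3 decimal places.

Var(M−C) = 9.4² + 5.7² − 2·9.4·5.7·0.25 = 120.85 − 26.79 = 94.06.
Under uncorrelated errors the observed covariances equal the true-score covariances, so only the own-variance terms attenuate.
True-score variance = [9.4²·0.83 + 5.7²·0.61] − 26.79 = 93.1577 − 26.79 = 66.3677.
Reliability = 66.3677 / 94.06 = 0.706.

0.706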